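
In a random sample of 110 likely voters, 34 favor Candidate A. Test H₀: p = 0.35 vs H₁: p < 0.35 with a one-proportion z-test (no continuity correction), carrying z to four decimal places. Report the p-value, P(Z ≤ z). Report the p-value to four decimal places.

p-value = 0.1842

p̂ = 34/110 = 0.30909.
Null standard error: √(0.35·0.65/110) = √0.002068182 = 0.045477.
z = (p̂ − p₀)/SE = (34/110 − 0.35)/0.045477 ≈ -0.8996.
From the standard normal, P(Z ≤ z) = 0.1842.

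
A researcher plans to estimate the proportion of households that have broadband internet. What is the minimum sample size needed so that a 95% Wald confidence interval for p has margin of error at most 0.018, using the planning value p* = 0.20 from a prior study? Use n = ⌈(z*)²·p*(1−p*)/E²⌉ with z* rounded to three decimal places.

The 95% critical value is z* = 1.960.
p*(1−p*) = 0.20·0.80 = 0.1600.
Required n before rounding: 3.841600 × 0.1600 / 0.018² = 1897.086.
Rounding up, n = 1898.

n = 1898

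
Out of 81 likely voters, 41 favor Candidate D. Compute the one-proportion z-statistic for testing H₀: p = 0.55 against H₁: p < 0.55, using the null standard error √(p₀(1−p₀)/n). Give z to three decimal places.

The sample proportion is 41/81 = 0.50617.
SE₀ = √(0.55·0.45/81) = 0.055277.
z = (0.50617 − 0.55)/0.055277 = -0.04383/0.055277 = -0.793.

z = -0.793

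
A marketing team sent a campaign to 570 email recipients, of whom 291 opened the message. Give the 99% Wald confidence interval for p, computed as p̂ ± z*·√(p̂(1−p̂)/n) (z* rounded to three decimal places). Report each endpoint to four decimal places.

The sample proportion is 291/570 = 0.51053.
SE(p̂) = √(0.51053·0.48947/570) = 0.020938.
z* = 2.576 at the 99% level.
Margin = 2.576·0.020938 = 0.05394.
CI: 0.51053 ± 0.05394 = (0.4566, 0.5645).

(0.4566, 0.5645)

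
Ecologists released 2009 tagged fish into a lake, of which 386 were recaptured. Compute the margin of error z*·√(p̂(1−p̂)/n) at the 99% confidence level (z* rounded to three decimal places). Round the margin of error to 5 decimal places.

Sample proportion p̂ = 386/2009 = 0.19214.
Standard error of p̂: √(0.155219/2009) = √0.000077262 = 0.008790.
The 99% critical value is z* = 2.576.
Margin of error = z*·SE = 2.576 × 0.008790 = 0.02264.

ME = 0.02264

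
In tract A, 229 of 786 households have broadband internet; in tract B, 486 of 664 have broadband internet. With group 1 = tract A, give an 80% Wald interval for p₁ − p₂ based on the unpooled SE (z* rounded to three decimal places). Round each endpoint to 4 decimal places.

(-0.4709, -0.4103)

p̂₁ = 0.29135, p̂₂ = 0.73193, so the observed difference is -0.44058.
SE = √(0.000262678 + 0.000295496) = √0.000558174 = 0.023626.
z* = 1.282 at the 80% level. Margin = 1.282·0.023626 = 0.03029.
CI: -0.44058 ± 0.03029 = (-0.4709, -0.4103).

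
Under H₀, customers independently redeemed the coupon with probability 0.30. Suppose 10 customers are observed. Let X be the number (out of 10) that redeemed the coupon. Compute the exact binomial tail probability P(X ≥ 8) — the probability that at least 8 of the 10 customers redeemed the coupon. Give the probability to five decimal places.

P = 0.00159

X ~ Binomial(n=10, p=0.30).
P(X ≥ 8) = C(10,8)·0.30^8·0.70^2 + C(10,9)·0.30^9·0.70^1 + C(10,10)·0.30^10·0.70^0.
= 0.001447 + 0.000138 + 0.000006 = 0.00159.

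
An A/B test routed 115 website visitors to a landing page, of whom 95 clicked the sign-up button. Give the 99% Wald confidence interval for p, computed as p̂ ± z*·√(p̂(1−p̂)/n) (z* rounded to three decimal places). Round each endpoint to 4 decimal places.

With x = 95 successes in n = 115, p̂ = 0.82609.
SE = √(p̂(1−p̂)/n) = √(0.143667/115) = 0.035345.
For 99% confidence, z* = 2.576.
Margin of error: 2.576 × 0.035345 = 0.09105.
CI: 0.82609 ± 0.09105 = (0.7350, 0.9171).

(0.7350, 0.9171)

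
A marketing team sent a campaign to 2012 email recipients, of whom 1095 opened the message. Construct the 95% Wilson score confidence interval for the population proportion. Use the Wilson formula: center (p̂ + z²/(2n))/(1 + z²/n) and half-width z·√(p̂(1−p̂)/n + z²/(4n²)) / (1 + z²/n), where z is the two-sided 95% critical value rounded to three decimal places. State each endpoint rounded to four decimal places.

Here p̂ = 1095/2012 = 0.54423 and z = 1.960 (z² = 3.841600).
Denominator 1 + z²/n = 1 + 3.841600/2012 = 1.001909.
Adjusted center: (0.54423 + z²/(2n))/1.001909 = 0.54415.
Radicand: p̂(1−p̂)/n + z²/(4n²) = 0.000123282 + 0.000000237 = 0.000123519.
Half-width = 1.960·√0.000123519/1.001909 = 0.02174.
CI: 0.54415 ± 0.02174 = (0.5224, 0.5659).

(0.5224, 0.5659)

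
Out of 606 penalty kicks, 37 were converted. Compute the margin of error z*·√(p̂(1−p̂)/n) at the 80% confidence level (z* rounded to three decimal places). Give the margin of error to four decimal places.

ME = 0.0125

The sample proportion is 37/606 = 0.06106.
Standard error of p̂: √(0.057328/606) = √0.000094601 = 0.009726.
For 80% confidence, z* = 1.282.
So ME = 0.0125.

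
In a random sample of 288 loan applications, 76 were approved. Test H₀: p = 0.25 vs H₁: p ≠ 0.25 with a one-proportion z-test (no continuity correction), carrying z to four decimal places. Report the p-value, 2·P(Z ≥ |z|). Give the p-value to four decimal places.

p-value = 0.5862

p̂ = 76/288 = 0.26389.
Under H₀, SE = √(p₀(1−p₀)/n) = √(0.25·0.75/288) = √0.000651042 = 0.025516.
z = (p̂ − p₀)/SE = (76/288 − 0.25)/0.025516 ≈ 0.5443.
From the standard normal, 2·P(Z ≥ |z|) = 0.5862.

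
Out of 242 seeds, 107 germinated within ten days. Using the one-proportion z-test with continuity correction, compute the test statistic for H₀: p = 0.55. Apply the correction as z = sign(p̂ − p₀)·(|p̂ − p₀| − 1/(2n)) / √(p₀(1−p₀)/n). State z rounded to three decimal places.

z = -3.308

p̂ = 107/242 = 0.44215. p̂ − p₀ = -0.107851.
1/(2n) = 0.002066.
Corrected numerator: |-0.107851| − 0.002066 = 0.105785.
Under H₀, SE = √(p₀(1−p₀)/n) = √(0.55·0.45/242) = √0.001022727 = 0.031980.
z = (−)0.105785/0.031980 = -3.308.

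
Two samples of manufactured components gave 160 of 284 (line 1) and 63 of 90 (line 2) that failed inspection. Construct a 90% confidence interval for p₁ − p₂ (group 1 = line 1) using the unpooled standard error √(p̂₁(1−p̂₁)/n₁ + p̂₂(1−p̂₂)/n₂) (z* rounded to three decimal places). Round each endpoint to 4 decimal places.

p̂₁ = 0.56338, p̂₂ = 0.70000, so the observed difference is -0.13662.
Unpooled SE = √(p̂₁(1−p̂₁)/n₁ + p̂₂(1−p̂₂)/n₂) = √(0.000866137 + 0.002333333) = 0.056564.
For 90% confidence, z* = 1.645. Margin of error = 0.09305.
CI: -0.13662 ± 0.09305 = (-0.2297, -0.0436).

(-0.2297, -0.0436)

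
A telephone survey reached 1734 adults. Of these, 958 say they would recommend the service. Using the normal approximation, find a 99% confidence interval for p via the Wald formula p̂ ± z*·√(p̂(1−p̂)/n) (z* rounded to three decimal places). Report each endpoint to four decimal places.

Sample proportion p̂ = 958/1734 = 0.55248.
Standard error of p̂: √(0.247246/1734) = √0.000142587 = 0.011941.
For 99% confidence, z* = 2.576.
Margin = 2.576·0.011941 = 0.03076.
CI: 0.55248 ± 0.03076 = (0.5217, 0.5832).

(0.5217, 0.5832)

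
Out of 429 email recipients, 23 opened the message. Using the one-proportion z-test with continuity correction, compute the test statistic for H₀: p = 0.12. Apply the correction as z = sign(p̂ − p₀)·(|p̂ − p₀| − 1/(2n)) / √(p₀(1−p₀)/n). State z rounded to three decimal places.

With x = 23 successes in n = 429, p̂ = 0.05361. p̂ − p₀ = -0.066387.
1/(2n) = 0.001166.
Corrected numerator: |-0.066387| − 0.001166 = 0.065221.
Null standard error: √(0.12·0.88/429) = √0.000246154 = 0.015689.
z = (−)0.065221/0.015689 = -4.157.

z = -4.157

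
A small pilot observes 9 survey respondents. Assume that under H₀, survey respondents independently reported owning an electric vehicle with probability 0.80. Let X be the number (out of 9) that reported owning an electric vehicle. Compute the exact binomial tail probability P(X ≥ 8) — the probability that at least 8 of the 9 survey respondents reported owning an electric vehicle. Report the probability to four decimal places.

X ~ Binomial(n=9, p=0.80).
P(X ≥ 8) = C(9,8)·0.80^8·0.20^1 + C(9,9)·0.80^9·0.20^0.
= 0.301990 + 0.134218 = 0.4362.

P = 0.4362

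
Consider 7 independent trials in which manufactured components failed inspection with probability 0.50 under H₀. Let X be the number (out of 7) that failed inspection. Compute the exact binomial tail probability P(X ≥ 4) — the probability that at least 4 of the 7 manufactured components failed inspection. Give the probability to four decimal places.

P = 0.5000

X ~ Binomial(n=7, p=0.50).
P(X ≥ 4) = C(7,4)·0.50^4·0.50^3 + C(7,5)·0.50^5·0.50^2 + C(7,6)·0.50^6·0.50^1 + C(7,7)·0.50^7·0.50^0.
= 0.273438 + 0.164062 + 0.054688 + 0.007812 = 0.5000.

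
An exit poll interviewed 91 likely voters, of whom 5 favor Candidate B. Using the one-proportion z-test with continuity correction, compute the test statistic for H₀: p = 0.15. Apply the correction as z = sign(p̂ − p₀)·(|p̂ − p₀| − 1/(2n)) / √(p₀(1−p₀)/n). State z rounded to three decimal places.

The sample proportion is 5/91 = 0.05495. p̂ − p₀ = -0.095055.
Continuity correction 1/(2n) = 1/182 = 0.005495.
Corrected numerator: |-0.095055| − 0.005495 = 0.089560.
Under H₀, SE = √(p₀(1−p₀)/n) = √(0.15·0.85/91) = √0.001401099 = 0.037431.
z = −0.089560/0.037431 = -2.393.

z = -2.393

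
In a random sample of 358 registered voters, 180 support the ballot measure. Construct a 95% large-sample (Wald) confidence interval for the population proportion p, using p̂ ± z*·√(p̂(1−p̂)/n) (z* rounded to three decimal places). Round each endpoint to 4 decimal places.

Sample proportion p̂ = 180/358 = 0.50279.
Standard error of p̂: √(0.249992/358) = √0.000698302 = 0.026425.
z* = 1.960 at the 95% level.
Margin of error: 1.960 × 0.026425 = 0.05179.
CI: 0.50279 ± 0.05179 = (0.4510, 0.5546).

(0.4510, 0.5546)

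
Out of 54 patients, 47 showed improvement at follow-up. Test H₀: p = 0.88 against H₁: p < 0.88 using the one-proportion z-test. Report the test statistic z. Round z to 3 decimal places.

The sample proportion is 47/54 = 0.87037.
SE₀ = √(0.88·0.12/54) = 0.044222.
Test statistic: z = -0.00963/0.044222 = -0.218.

z = -0.218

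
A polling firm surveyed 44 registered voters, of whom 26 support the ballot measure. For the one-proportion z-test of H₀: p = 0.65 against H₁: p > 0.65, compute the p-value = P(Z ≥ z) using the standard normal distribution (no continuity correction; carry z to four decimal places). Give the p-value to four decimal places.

With x = 26 successes in n = 44, p̂ = 0.59091.
Under H₀, SE = √(p₀(1−p₀)/n) = √(0.65·0.35/44) = √0.005170455 = 0.071906.
Test statistic (full precision, shown to 4 dp): z = (26/44 − 0.65)/SE₀ ≈ -0.8218.
From the standard normal, P(Z ≥ z) = 0.7944.

p-value = 0.7944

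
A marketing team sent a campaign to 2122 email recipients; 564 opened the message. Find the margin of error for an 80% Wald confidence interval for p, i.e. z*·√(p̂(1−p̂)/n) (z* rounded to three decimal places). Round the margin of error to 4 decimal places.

p̂ = 564/2122 = 0.26579.
Standard error of p̂: √(0.195144/2122) = √0.000091962 = 0.009590.
z* = 1.282 at the 80% level.
So ME = 0.0123.

ME = 0.0123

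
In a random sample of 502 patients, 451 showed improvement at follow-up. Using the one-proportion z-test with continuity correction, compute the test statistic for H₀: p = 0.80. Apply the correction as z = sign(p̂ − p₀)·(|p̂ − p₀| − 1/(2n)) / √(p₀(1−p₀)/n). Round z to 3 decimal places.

z = 5.456

Sample proportion p̂ = 451/502 = 0.89841. p̂ − p₀ = 0.098406.
1/(2n) = 0.000996.
Corrected numerator: |0.098406| − 0.000996 = 0.097410.
SE₀ = √(0.80·0.20/502) = 0.017853.
z = (+)0.097410/0.017853 = 5.456.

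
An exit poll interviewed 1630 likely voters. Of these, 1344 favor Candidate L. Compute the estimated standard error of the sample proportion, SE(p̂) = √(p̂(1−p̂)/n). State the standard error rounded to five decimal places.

SE = 0.00942

Sample proportion p̂ = 1344/1630 = 0.82454.
p̂(1−p̂) = 0.144674.
Dividing by n and taking the root: √0.000088757 = 0.00942.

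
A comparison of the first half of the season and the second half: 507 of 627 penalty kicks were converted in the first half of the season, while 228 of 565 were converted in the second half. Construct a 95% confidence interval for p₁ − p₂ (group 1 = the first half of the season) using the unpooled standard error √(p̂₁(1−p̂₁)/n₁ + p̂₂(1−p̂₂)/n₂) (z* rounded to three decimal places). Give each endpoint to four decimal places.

(0.3542, 0.4559)

p̂₁ = 507/627 = 0.80861, p̂₂ = 228/565 = 0.40354; p̂₁ − p̂₂ = 0.40507.
SE = √(0.000246824 + 0.000426010) = √0.000672834 = 0.025939.
The 95% critical value is z* = 1.960. Margin = 1.960·0.025939 = 0.05084.
CI: 0.40507 ± 0.05084 = (0.3542, 0.4559).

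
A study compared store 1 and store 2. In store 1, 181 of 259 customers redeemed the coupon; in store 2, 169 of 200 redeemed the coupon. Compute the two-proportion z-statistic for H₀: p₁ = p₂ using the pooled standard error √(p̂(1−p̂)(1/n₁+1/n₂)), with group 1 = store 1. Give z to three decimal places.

p̂₁ = 181/259 = 0.69884, p̂₂ = 169/200 = 0.84500.
Pooling: p̂ = 350/459 = 0.76253.
SE = √[p̂(1−p̂)(1/n₁+1/n₂)] = √[0.76253·0.23747·(1/259+1/200)] ≈ 0.040057.
z = (p̂₁ − p̂₂)/SE = (0.69884 − 0.84500)/0.040057 = -0.14616/0.040057 = -3.649.

z = -3.649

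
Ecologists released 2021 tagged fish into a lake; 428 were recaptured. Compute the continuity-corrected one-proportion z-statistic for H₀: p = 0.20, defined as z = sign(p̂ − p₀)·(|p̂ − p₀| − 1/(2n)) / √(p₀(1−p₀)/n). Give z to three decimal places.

p̂ = 428/2021 = 0.21178. p̂ − p₀ = 0.011776.
1/(2n) = 0.000247.
Corrected numerator: |0.011776| − 0.000247 = 0.011529.
Under H₀, SE = √(p₀(1−p₀)/n) = √(0.20·0.80/2021) = √0.000079169 = 0.008898.
z = +0.011529/0.008898 = 1.296.

z = 1.296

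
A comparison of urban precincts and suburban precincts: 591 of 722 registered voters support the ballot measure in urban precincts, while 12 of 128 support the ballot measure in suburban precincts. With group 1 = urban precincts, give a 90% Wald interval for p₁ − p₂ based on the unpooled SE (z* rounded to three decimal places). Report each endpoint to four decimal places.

p̂₁ = 0.81856, p̂₂ = 0.09375, so the observed difference is 0.72481.
Unpooled SE = √(p̂₁(1−p̂₁)/n₁ + p̂₂(1−p̂₂)/n₂) = √(0.000205706 + 0.000663757) = 0.029487.
z* = 1.645 at the 90% level. Margin of error = 0.04851.
Interval: 0.72481 ± 0.04851 → (0.6763, 0.7733).

(0.6763, 0.7733)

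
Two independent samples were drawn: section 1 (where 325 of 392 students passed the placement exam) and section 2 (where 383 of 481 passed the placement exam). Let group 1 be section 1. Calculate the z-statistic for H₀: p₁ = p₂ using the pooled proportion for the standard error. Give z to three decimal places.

Sample proportions: p̂₁ = 325/392 = 0.82908 and p̂₂ = 383/481 = 0.79626.
Pooled p̂ = (325+383)/(392+481) = 708/873 = 0.81100.
SE = √[p̂(1−p̂)(1/n₁+1/n₂)] = √[0.81100·0.18900·(1/392+1/481)] ≈ 0.026640.
z = (p̂₁ − p̂₂)/SE = (0.82908 − 0.79626)/0.026640 = 0.03282/0.026640 = 1.232.

z = 1.232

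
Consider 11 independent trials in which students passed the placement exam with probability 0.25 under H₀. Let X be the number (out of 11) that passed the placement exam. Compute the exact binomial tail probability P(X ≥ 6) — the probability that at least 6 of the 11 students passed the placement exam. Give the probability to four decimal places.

X ~ Binomial(n=11, p=0.25).
P(X ≥ 6) = Σ_{j=6}^{11} C(11,j)·0.25^j·0.75^{11−j}.
= 0.026766 + 0.006373 + 0.001062 + 0.000118 + 0.000008 + 0.000000 = 0.0343.

P = 0.0343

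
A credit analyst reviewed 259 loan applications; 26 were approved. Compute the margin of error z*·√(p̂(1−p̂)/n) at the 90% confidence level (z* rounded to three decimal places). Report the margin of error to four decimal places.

The sample proportion is 26/259 = 0.10039.
SE(p̂) = √(0.10039·0.89961/259) = 0.018673.
The 90% critical value is z* = 1.645.
So ME = 0.0307.

ME = 0.0307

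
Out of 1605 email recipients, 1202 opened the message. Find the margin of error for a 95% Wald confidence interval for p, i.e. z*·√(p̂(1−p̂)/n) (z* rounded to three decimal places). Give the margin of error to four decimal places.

ME = 0.0212

With x = 1202 successes in n = 1605, p̂ = 0.74891.
Standard error of p̂: √(0.188044/1605) = √0.000117161 = 0.010824.
For 95% confidence, z* = 1.960.
ME = 1.960·0.010824 = 0.0212.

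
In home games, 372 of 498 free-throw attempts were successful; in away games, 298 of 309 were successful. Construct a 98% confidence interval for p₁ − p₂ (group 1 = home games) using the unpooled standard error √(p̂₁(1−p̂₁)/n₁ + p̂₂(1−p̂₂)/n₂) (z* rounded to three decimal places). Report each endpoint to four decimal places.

(-0.2689, -0.1659)

p̂₁ = 0.74699, p̂₂ = 0.96440, so the observed difference is -0.21741.
SE = √(0.000379512 + 0.000111105) = √0.000490617 = 0.022150.
z* = 2.326 at the 98% level. Margin = 2.326·0.022150 = 0.05152.
Interval: -0.21741 ± 0.05152 → (-0.2689, -0.1659).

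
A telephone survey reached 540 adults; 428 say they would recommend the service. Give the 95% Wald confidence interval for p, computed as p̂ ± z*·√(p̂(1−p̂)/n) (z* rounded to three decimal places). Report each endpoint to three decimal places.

(0.758, 0.827)

The sample proportion is 428/540 = 0.79259.
SE = √(p̂(1−p̂)/n) = √(0.164390/540) = 0.017448.
z* = 1.960 at the 95% level.
Margin of error: 1.960 × 0.017448 = 0.03420.
So the interval runs from 0.758 to 0.827.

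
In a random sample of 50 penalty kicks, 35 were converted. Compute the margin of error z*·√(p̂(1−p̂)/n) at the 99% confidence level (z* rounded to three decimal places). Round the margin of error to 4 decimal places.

With x = 35 successes in n = 50, p̂ = 0.70000.
SE(p̂) = √(0.70000·0.30000/50) = 0.064807.
z* = 2.576 at the 99% level.
So ME = 0.1669.

ME = 0.1669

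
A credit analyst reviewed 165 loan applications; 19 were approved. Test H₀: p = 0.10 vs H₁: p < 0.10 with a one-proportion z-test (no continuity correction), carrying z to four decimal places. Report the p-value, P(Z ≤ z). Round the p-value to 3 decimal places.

p̂ = 19/165 = 0.11515.
Null standard error: √(0.10·0.90/165) = √0.000545455 = 0.023355.
Test statistic (full precision, shown to 4 dp): z = (19/165 − 0.10)/SE₀ ≈ 0.6487.
p-value = P(Z ≤ z) with z = 0.6487 → 0.742.

p-value = 0.742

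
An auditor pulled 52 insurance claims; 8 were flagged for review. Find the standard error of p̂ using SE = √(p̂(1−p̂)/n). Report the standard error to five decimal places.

With x = 8 successes in n = 52, p̂ = 0.15385.
p̂(1−p̂) = 0.130180.
Dividing by n and taking the root: √0.002503462 = 0.05003.

SE = 0.05003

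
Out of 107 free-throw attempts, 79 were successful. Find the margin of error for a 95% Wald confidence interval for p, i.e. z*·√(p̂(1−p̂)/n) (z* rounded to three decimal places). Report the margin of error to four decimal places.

The sample proportion is 79/107 = 0.73832.
SE(p̂) = √(0.73832·0.26168/107) = 0.042493.
For 95% confidence, z* = 1.960.
So ME = 0.0833.

ME = 0.0833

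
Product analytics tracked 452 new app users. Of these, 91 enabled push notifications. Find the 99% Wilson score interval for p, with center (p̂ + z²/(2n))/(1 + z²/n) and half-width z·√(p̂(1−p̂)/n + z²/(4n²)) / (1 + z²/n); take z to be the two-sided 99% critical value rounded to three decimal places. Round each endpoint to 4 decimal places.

p̂ = 91/452 = 0.20133; z = 2.576, so z² = 6.635776.
1 + z²/n = 1.014681.
Adjusted center: (0.20133 + z²/(2n))/1.014681 = 0.20565.
Radicand: p̂(1−p̂)/n + z²/(4n²) = 0.000355740 + 0.000008120 = 0.000363860.
Half-width = 2.576·√0.000363860/1.014681 = 0.04843.
Interval: 0.20565 ± 0.04843 → (0.1572, 0.2541).

(0.1572, 0.2541)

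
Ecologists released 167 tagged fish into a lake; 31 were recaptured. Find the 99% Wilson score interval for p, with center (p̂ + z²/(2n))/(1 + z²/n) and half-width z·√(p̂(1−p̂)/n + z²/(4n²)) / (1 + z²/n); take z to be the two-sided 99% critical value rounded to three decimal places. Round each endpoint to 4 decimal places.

Here p̂ = 31/167 = 0.18563 and z = 2.576 (z² = 6.635776).
1 + z²/n = 1.039735.
Center = (0.18563 + 0.019868)/1.039735 = 0.19764.
Radicand: p̂(1−p̂)/n + z²/(4n²) = 0.000905214 + 0.000059484 = 0.000964698.
Half-width = z·√(radicand)/denom = 2.576·0.031060/1.039735 = 0.07695.
Interval: 0.19764 ± 0.07695 → (0.1207, 0.2746).

(0.1207, 0.2746)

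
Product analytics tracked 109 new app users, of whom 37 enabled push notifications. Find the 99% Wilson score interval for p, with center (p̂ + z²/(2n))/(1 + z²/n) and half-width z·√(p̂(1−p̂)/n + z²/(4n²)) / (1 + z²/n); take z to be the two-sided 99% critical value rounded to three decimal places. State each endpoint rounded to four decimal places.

p̂ = 37/109 = 0.33945; z = 2.576, so z² = 6.635776.
Denominator 1 + z²/n = 1 + 6.635776/109 = 1.060879.
Center = (0.33945 + 0.030439)/1.060879 = 0.34866.
Radicand: p̂(1−p̂)/n + z²/(4n²) = 0.002057097 + 0.000139630 = 0.002196727.
Half-width = z·√(radicand)/denom = 2.576·0.046869/1.060879 = 0.11381.
So the interval runs from 0.2349 to 0.4625.

(0.2349, 0.4625)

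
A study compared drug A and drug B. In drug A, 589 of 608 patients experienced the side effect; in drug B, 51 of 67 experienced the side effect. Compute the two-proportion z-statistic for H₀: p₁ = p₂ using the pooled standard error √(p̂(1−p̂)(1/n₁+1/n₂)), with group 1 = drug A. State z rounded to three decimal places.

p̂₁ = 589/608 = 0.96875, p̂₂ = 51/67 = 0.76119.
Pooled p̂ = (589+51)/(608+67) = 640/675 = 0.94815.
Pooled SE = √[0.0491632·0.01657011] ≈ 0.028542.
z = (p̂₁ − p̂₂)/SE = (0.96875 − 0.76119)/0.028542 = 0.20756/0.028542 = 7.272.

z = 7.272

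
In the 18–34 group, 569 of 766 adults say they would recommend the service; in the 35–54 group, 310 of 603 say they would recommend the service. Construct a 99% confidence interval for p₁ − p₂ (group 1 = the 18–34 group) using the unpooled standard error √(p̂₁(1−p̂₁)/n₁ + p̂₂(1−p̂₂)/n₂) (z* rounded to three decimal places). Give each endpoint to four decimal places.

p̂₁ = 0.74282, p̂₂ = 0.51410, so the observed difference is 0.22872.
Unpooled SE = √(p̂₁(1−p̂₁)/n₁ + p̂₂(1−p̂₂)/n₂) = √(0.000249398 + 0.000414264) = 0.025762.
The 99% critical value is z* = 2.576. Margin of error = 0.06636.
Interval: 0.22872 ± 0.06636 → (0.1624, 0.2951).

(0.1624, 0.2951)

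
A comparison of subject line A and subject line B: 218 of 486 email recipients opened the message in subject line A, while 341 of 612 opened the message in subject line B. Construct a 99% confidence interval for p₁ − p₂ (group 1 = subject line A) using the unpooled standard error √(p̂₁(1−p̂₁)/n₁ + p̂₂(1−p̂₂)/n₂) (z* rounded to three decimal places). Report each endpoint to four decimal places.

(-0.1864, -0.0308)

p̂₁ = 218/486 = 0.44856, p̂₂ = 341/612 = 0.55719; p̂₁ − p̂₂ = -0.10863.
SE = √(0.000508959 + 0.000403153) = √0.000912112 = 0.030201.
The 99% critical value is z* = 2.576. Margin = 2.576·0.030201 = 0.07780.
CI: -0.10863 ± 0.07780 = (-0.1864, -0.0308).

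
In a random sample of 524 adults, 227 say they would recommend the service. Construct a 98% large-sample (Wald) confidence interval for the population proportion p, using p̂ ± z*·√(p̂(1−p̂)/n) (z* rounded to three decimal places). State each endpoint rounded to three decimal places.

(0.383, 0.484)

The sample proportion is 227/524 = 0.43321.
SE(p̂) = √(0.43321·0.56679/524) = 0.021647.
z* = 2.326 at the 98% level.
Margin of error: 2.326 × 0.021647 = 0.05035.
So the interval runs from 0.383 to 0.484.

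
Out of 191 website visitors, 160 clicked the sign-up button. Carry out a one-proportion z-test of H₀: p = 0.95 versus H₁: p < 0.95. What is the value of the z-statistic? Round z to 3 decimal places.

The sample proportion is 160/191 = 0.83770.
Null standard error: √(0.95·0.05/191) = √0.000248691 = 0.015770.
z = (p̂ − p₀)/SE = (0.83770 − 0.95)/0.015770 = -7.121.

z = -7.121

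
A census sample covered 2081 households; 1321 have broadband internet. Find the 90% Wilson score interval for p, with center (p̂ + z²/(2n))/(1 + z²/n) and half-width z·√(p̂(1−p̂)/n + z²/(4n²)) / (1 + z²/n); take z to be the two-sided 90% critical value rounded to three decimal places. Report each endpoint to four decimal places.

(0.6173, 0.6520)

p̂ = 1321/2081 = 0.63479; z = 1.645, so z² = 2.706025.
Denominator 1 + z²/n = 1 + 2.706025/2081 = 1.001300.
Center = (0.63479 + 0.000650)/1.001300 = 0.63462.
Radicand: p̂(1−p̂)/n + z²/(4n²) = 0.000111404 + 0.000000156 = 0.000111560.
Half-width = 1.645·√0.000111560/1.001300 = 0.01735.
CI: 0.63462 ± 0.01735 = (0.6173, 0.6520).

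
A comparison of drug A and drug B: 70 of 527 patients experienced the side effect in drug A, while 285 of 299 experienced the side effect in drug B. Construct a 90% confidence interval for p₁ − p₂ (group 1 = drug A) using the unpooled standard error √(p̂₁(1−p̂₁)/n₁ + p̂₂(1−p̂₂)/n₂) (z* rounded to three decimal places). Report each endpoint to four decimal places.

p̂₁ = 70/527 = 0.13283, p̂₂ = 285/299 = 0.95318; p̂₁ − p̂₂ = -0.82035.
SE = √(0.000218566 + 0.000149265) = √0.000367831 = 0.019179.
For 90% confidence, z* = 1.645. Margin = 1.645·0.019179 = 0.03155.
CI: -0.82035 ± 0.03155 = (-0.8519, -0.7888).

(-0.8519, -0.7888)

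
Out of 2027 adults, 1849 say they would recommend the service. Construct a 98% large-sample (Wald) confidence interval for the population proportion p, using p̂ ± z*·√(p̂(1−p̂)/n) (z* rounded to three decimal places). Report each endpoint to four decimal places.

(0.8976, 0.9268)

Sample proportion p̂ = 1849/2027 = 0.91219.
Standard error of p̂: √(0.080103/2027) = √0.000039518 = 0.006286.
z* = 2.326 at the 98% level.
Margin of error: 2.326 × 0.006286 = 0.01462.
Interval: 0.91219 ± 0.01462 → (0.8976, 0.9268).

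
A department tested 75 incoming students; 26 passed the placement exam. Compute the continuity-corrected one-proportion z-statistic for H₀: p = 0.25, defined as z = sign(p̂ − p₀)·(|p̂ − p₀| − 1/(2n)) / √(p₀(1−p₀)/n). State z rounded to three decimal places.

z = 1.800

Sample proportion p̂ = 26/75 = 0.34667. p̂ − p₀ = 0.096667.
Continuity correction 1/(2n) = 1/150 = 0.006667.
Corrected numerator: |0.096667| − 0.006667 = 0.090000.
Under H₀, SE = √(p₀(1−p₀)/n) = √(0.25·0.75/75) = √0.002500000 = 0.050000.
z = +0.090000/0.050000 = 1.800.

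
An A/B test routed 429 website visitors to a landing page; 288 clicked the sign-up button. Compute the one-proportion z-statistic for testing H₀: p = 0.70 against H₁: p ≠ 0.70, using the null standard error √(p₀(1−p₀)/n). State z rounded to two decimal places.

z = -1.30

The sample proportion is 288/429 = 0.67133.
Null standard error: √(0.70·0.30/429) = √0.000489510 = 0.022125.
Test statistic: z = -0.02867/0.022125 = -1.30.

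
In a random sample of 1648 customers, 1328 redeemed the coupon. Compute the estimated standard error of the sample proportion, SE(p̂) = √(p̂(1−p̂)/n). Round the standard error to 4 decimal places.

Sample proportion p̂ = 1328/1648 = 0.80583.
p̂(1−p̂) = 0.156468.
SE = √(0.156468/1648) = 0.0097.

SE = 0.0097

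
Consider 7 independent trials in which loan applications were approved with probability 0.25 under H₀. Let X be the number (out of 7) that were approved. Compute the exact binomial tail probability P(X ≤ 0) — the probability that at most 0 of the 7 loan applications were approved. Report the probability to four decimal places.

P = 0.1335

X ~ Binomial(n=7, p=0.25).
P(X ≤ 0) = C(7,0)·0.25^0·0.75^7.
= 0.133484 = 0.1335.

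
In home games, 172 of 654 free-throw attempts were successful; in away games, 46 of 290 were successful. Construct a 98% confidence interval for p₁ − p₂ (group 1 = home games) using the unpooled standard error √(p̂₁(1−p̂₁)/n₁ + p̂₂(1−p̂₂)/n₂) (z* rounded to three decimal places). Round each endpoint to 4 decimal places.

p̂₁ = 172/654 = 0.26300, p̂₂ = 46/290 = 0.15862; p̂₁ − p̂₂ = 0.10438.
Unpooled SE = √(p̂₁(1−p̂₁)/n₁ + p̂₂(1−p̂₂)/n₂) = √(0.000296375 + 0.000460207) = 0.027506.
z* = 2.326 at the 98% level. Margin = 2.326·0.027506 = 0.06398.
CI: 0.10438 ± 0.06398 = (0.0404, 0.1684).

(0.0404, 0.1684)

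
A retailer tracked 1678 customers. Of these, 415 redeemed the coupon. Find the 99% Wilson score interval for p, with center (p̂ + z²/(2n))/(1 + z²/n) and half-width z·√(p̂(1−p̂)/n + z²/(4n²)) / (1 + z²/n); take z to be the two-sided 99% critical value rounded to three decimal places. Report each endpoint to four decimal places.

Here p̂ = 415/1678 = 0.24732 and z = 2.576 (z² = 6.635776).
Denominator 1 + z²/n = 1 + 6.635776/1678 = 1.003955.
Adjusted center: (0.24732 + z²/(2n))/1.003955 = 0.24831.
Radicand: p̂(1−p̂)/n + z²/(4n²) = 0.000110937 + 0.000000589 = 0.000111526.
Half-width = 2.576·√0.000111526/1.003955 = 0.02710.
CI: 0.24831 ± 0.02710 = (0.2212, 0.2754).

(0.2212, 0.2754)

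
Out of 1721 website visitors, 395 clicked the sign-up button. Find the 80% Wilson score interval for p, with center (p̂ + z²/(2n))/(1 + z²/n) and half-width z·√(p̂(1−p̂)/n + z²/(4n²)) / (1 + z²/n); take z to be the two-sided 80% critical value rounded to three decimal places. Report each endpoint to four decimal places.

Here p̂ = 395/1721 = 0.22952 and z = 1.282 (z² = 1.643524).
1 + z²/n = 1.000955.
Center = (0.22952 + 0.000477)/1.000955 = 0.22978.
Radicand: p̂(1−p̂)/n + z²/(4n²) = 0.000102754 + 0.000000139 = 0.000102893.
Half-width = z·√(radicand)/denom = 1.282·0.010144/1.000955 = 0.01299.
Interval: 0.22978 ± 0.01299 → (0.2168, 0.2428).

(0.2168, 0.2428)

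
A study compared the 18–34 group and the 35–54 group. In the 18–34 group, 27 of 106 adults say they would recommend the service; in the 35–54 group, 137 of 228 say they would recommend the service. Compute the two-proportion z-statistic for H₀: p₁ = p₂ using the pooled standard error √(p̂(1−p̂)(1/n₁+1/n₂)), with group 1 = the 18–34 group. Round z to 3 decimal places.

p̂₁ = 27/106 = 0.25472, p̂₂ = 137/228 = 0.60088.
Pooled p̂ = (27+137)/(106+228) = 164/334 = 0.49102.
Pooled SE = √[0.2499193·0.01381993] ≈ 0.058770.
z = (p̂₁ − p̂₂)/SE = (0.25472 − 0.60088)/0.058770 = -0.34616/0.058770 = -5.890.

z = -5.890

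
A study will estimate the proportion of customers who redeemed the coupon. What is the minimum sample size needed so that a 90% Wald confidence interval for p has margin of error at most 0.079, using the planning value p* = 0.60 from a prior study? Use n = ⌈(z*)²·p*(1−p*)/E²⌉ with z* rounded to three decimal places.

n = 105

The 90% critical value is z* = 1.645.
p*(1−p*) = 0.2400.
Required n before rounding: 2.706025 × 0.2400 / 0.079² = 104.061.
Rounding up, n = 105.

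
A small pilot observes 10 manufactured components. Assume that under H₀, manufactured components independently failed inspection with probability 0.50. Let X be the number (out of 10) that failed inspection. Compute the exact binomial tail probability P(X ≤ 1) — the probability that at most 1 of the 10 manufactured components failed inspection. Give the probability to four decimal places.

X ~ Binomial(n=10, p=0.50).
P(X ≤ 1) = C(10,0)·0.50^0·0.50^10 + C(10,1)·0.50^1·0.50^9.
= 0.000977 + 0.009766 = 0.0107.

P = 0.0107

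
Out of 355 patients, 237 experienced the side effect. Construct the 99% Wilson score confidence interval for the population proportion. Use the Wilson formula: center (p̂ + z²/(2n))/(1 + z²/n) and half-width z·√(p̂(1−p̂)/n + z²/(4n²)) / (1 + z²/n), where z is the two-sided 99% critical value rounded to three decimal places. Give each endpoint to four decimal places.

(0.6006, 0.7284)

Here p̂ = 237/355 = 0.66761 and z = 2.576 (z² = 6.635776).
1 + z²/n = 1.018692.
Center = (0.66761 + 0.009346)/1.018692 = 0.66453.
Radicand: p̂(1−p̂)/n + z²/(4n²) = 0.000625094 + 0.000013164 = 0.000638258.
Half-width = z·√(radicand)/denom = 2.576·0.025264/1.018692 = 0.06389.
Interval: 0.66453 ± 0.06389 → (0.6006, 0.7284).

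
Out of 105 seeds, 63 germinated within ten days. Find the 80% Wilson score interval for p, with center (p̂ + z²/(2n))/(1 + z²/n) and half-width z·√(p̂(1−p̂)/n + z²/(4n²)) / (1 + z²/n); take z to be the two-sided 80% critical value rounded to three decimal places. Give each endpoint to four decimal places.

(0.5376, 0.6593)

Here p̂ = 63/105 = 0.60000 and z = 1.282 (z² = 1.643524).
1 + z²/n = 1.015653.
Center = (0.60000 + 0.007826)/1.015653 = 0.59846.
Radicand: p̂(1−p̂)/n + z²/(4n²) = 0.002285714 + 0.000037268 = 0.002322982.
Half-width = 1.282·√0.002322982/1.015653 = 0.06084.
Interval: 0.59846 ± 0.06084 → (0.5376, 0.6593).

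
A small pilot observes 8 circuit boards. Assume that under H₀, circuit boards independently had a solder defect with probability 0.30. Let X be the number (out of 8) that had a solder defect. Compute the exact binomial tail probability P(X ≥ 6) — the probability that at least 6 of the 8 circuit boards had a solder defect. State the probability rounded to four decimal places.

X is binomial with n = 8 and p = 0.30.
P(X ≥ 6) = C(8,6)·0.30^6·0.70^2 + C(8,7)·0.30^7·0.70^1 + C(8,8)·0.30^8·0.70^0.
= 0.010002 + 0.001225 + 0.000066 = 0.0113.

P = 0.0113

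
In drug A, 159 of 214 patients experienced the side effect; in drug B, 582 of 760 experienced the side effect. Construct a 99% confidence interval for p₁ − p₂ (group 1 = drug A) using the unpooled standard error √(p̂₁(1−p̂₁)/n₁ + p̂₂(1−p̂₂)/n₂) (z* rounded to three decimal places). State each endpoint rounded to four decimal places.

(-0.1093, 0.0637)

p̂₁ = 159/214 = 0.74299, p̂₂ = 582/760 = 0.76579; p̂₁ − p̂₂ = -0.02280.
Unpooled SE = √(p̂₁(1−p̂₁)/n₁ + p̂₂(1−p̂₂)/n₂) = √(0.000892316 + 0.000235995) = 0.033590.
z* = 2.576 at the 99% level. Margin = 2.576·0.033590 = 0.08653.
Interval: -0.02280 ± 0.08653 → (-0.1093, 0.0637).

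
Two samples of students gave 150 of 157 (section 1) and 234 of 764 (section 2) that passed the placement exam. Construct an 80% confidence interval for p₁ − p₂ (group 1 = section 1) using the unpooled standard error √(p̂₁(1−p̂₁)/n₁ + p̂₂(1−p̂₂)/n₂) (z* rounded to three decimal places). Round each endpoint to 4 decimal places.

(0.6191, 0.6792)

p̂₁ = 0.95541, p̂₂ = 0.30628, so the observed difference is 0.64913.
SE = √(0.000271325 + 0.000278107) = √0.000549432 = 0.023440.
z* = 1.282 at the 80% level. Margin of error = 0.03005.
So the interval runs from 0.6191 to 0.6792.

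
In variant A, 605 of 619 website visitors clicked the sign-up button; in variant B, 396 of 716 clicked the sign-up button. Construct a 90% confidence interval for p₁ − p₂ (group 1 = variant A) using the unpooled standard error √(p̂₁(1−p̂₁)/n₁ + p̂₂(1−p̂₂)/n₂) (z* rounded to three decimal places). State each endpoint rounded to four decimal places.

p̂₁ = 605/619 = 0.97738, p̂₂ = 396/716 = 0.55307; p̂₁ − p̂₂ = 0.42431.
Unpooled SE = √(p̂₁(1−p̂₁)/n₁ + p̂₂(1−p̂₂)/n₂) = √(0.000035712 + 0.000345228) = 0.019518.
The 90% critical value is z* = 1.645. Margin = 1.645·0.019518 = 0.03211.
So the interval runs from 0.3922 to 0.4564.

(0.3922, 0.4564)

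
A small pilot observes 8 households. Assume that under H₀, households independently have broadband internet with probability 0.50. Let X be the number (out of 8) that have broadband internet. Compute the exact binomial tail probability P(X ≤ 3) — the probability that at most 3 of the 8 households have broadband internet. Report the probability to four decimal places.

X is binomial with n = 8 and p = 0.50.
P(X ≤ 3) = C(8,0)·0.50^0·0.50^8 + C(8,1)·0.50^1·0.50^7 + C(8,2)·0.50^2·0.50^6 + C(8,3)·0.50^3·0.50^5.
= 0.003906 + 0.031250 + 0.109375 + 0.218750 = 0.3633.

P = 0.3633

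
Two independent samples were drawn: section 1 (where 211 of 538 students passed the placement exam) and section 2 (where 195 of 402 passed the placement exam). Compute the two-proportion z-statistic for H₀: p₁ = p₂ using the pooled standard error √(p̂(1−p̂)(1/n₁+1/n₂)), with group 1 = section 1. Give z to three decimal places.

Sample proportions: p̂₁ = 211/538 = 0.39219 and p̂₂ = 195/402 = 0.48507.
Pooled p̂ = (211+195)/(538+402) = 406/940 = 0.43191.
Pooled SE = √[0.2453644·0.00434630] ≈ 0.032656.
z = -0.09288/0.032656 = -2.844.

z = -2.844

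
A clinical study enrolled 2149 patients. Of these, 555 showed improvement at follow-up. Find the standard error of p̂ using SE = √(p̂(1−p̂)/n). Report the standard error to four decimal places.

p̂ = 555/2149 = 0.25826.
p̂(1−p̂) = 0.191562.
Dividing by n and taking the root: √0.000089140 = 0.0094.

SE = 0.0094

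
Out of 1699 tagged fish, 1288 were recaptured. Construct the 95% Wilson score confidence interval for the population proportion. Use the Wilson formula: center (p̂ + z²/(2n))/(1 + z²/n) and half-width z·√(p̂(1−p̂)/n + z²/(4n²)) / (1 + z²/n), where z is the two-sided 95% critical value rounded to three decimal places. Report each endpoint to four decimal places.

Here p̂ = 1288/1699 = 0.75809 and z = 1.960 (z² = 3.841600).
1 + z²/n = 1.002261.
Center = (0.75809 + 0.001131)/1.002261 = 0.75751.
Radicand: p̂(1−p̂)/n + z²/(4n²) = 0.000107939 + 0.000000333 = 0.000108272.
Half-width = 1.960·√0.000108272/1.002261 = 0.02035.
Interval: 0.75751 ± 0.02035 → (0.7372, 0.7779).

(0.7372, 0.7779)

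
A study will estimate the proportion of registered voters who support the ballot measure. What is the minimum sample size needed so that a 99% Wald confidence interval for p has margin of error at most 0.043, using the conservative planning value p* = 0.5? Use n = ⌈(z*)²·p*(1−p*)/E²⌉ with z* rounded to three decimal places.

The 99% critical value is z* = 2.576.
p*(1−p*) = 0.50·0.50 = 0.2500.
(z*)²·p*(1−p*)/E² = 6.635776·0.2500/0.001849 = 897.211.
⌈897.211⌉ = 898.

n = 898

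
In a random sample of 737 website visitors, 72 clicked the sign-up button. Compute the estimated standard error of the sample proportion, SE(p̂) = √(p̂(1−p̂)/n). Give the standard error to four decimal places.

SE = 0.0109

With x = 72 successes in n = 737, p̂ = 0.09769.
p̂(1−p̂) = 0.088147.
Dividing by n and taking the root: √0.000119602 = 0.0109.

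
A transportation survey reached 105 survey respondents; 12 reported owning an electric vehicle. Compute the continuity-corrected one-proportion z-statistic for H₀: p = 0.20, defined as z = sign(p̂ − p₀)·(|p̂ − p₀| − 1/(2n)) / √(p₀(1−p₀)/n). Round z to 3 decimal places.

Sample proportion p̂ = 12/105 = 0.11429. p̂ − p₀ = -0.085714.
1/(2n) = 0.004762.
Corrected numerator: |-0.085714| − 0.004762 = 0.080952.
Null standard error: √(0.20·0.80/105) = √0.001523810 = 0.039036.
z = (−)0.080952/0.039036 = -2.074.

z = -2.074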